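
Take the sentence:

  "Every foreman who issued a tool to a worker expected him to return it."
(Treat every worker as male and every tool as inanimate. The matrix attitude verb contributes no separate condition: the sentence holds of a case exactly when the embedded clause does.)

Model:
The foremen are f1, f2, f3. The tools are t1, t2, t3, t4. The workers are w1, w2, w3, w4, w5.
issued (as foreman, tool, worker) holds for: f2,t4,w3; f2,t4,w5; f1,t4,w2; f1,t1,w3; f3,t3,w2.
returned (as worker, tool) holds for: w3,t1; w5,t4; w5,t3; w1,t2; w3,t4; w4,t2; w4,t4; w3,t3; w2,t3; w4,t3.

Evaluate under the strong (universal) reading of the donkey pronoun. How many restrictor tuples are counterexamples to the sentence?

"him" takes "a worker" as antecedent and "it" takes "a tool"; both are donkey pronouns co-varying with the restrictor.
Strong reading: for every (f,t,w) with issued(f,t,w), returned(w,t).
Restrictor triples: (f1,t1,w3)→returned(w3,t1) ✓  (f1,t4,w2)→returned(w2,t4) ✗  (f2,t4,w3)→returned(w3,t4) ✓  (f2,t4,w5)→returned(w5,t4) ✓  (f3,t3,w2)→returned(w2,t3) ✓
Counterexamples (restrictor triples failing the scope): 1.

1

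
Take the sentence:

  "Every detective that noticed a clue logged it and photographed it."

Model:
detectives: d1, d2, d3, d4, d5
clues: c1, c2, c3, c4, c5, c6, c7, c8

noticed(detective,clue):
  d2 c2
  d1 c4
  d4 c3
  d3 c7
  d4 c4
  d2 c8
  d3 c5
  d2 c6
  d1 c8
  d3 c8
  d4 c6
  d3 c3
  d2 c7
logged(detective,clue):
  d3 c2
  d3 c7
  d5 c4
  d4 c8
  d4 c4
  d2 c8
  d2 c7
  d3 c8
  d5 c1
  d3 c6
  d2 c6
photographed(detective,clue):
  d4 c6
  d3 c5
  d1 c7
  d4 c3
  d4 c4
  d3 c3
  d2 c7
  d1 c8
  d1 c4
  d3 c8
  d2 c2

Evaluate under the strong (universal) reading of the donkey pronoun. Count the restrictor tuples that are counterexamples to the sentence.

"it" takes "a clue" as antecedent — a donkey pronoun bound across the clause boundary.
Strong reading: for every (d,c) with noticed(d,c), logged(d,c) ∧ photographed(d,c).
Restrictor pairs: (d1,c4) ✗  (d1,c8) ✗  (d2,c2) ✗  (d2,c6) ✗  (d2,c7) ✓  (d2,c8) ✗  (d3,c3) ✗  (d3,c5) ✗  (d3,c7) ✗  (d3,c8) ✓  (d4,c3) ✗  (d4,c4) ✓  (d4,c6) ✗
Counterexamples (restrictor pairs failing the scope): 10.

10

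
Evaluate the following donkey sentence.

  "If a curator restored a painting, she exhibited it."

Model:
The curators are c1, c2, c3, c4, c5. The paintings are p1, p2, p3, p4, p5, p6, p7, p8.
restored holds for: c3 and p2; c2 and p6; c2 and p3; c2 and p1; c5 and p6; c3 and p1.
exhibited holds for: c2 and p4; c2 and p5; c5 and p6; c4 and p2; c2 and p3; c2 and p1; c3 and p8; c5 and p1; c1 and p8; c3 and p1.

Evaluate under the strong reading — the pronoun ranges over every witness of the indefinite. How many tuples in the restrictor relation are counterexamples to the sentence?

2

"it" takes "a painting" as antecedent — a donkey pronoun bound across the clause boundary.
Strong reading: for every (c,p) with restored(c,p), exhibited(c,p).
Restrictor pairs: (c2,p1) ✓  (c2,p3) ✓  (c2,p6) ✗  (c3,p1) ✓  (c3,p2) ✗  (c5,p6) ✓
Counterexamples (restrictor pairs failing the scope): 2.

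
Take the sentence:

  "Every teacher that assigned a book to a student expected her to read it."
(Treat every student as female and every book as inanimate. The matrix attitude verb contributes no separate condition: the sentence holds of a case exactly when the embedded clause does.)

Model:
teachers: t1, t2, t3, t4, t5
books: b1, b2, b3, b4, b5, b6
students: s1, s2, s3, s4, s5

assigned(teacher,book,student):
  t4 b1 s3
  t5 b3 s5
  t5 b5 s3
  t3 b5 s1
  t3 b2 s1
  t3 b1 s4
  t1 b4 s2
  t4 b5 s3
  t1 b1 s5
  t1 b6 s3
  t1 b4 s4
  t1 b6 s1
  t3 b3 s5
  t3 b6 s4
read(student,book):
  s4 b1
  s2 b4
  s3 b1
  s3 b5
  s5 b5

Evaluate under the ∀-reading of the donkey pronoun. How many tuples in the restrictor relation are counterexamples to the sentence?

9

"her" takes "a student" as antecedent and "it" takes "a book"; both are donkey pronouns co-varying with the restrictor.
Strong reading: for every (t,b,s) with assigned(t,b,s), read(s,b).
Restrictor triples: (t1,b1,s5)→read(s5,b1) ✗  (t1,b4,s2)→read(s2,b4) ✓  (t1,b4,s4)→read(s4,b4) ✗  (t1,b6,s1)→read(s1,b6) ✗  (t1,b6,s3)→read(s3,b6) ✗  (t3,b1,s4)→read(s4,b1) ✓  (t3,b2,s1)→read(s1,b2) ✗  (t3,b3,s5)→read(s5,b3) ✗  (t3,b5,s1)→read(s1,b5) ✗  (t3,b6,s4)→read(s4,b6) ✗  (t4,b1,s3)→read(s3,b1) ✓  (t4,b5,s3)→read(s3,b5) ✓  (t5,b3,s5)→read(s5,b3) ✗  (t5,b5,s3)→read(s3,b5) ✓
Counterexamples (restrictor triples failing the scope): 9.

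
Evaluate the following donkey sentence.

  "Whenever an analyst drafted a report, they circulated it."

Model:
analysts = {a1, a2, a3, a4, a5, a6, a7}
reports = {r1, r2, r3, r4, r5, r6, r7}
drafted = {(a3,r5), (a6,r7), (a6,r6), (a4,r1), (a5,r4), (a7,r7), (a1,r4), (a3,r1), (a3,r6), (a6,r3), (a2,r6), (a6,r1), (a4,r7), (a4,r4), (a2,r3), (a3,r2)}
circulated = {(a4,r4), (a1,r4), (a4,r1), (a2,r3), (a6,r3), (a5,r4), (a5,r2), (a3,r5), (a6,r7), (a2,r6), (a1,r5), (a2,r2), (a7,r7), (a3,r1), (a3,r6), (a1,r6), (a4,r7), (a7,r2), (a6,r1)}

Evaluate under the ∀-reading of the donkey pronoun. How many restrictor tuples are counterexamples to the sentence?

2

"it" takes "a report" as antecedent — a donkey pronoun bound across the clause boundary.
Strong reading: for every (a,r) with drafted(a,r), circulated(a,r).
Restrictor pairs: (a1,r4) ✓  (a2,r3) ✓  (a2,r6) ✓  (a3,r1) ✓  (a3,r2) ✗  (a3,r5) ✓  (a3,r6) ✓  (a4,r1) ✓  (a4,r4) ✓  (a4,r7) ✓  (a5,r4) ✓  (a6,r1) ✓  (a6,r3) ✓  (a6,r6) ✗  (a6,r7) ✓  (a7,r7) ✓
Counterexamples (restrictor pairs failing the scope): 2.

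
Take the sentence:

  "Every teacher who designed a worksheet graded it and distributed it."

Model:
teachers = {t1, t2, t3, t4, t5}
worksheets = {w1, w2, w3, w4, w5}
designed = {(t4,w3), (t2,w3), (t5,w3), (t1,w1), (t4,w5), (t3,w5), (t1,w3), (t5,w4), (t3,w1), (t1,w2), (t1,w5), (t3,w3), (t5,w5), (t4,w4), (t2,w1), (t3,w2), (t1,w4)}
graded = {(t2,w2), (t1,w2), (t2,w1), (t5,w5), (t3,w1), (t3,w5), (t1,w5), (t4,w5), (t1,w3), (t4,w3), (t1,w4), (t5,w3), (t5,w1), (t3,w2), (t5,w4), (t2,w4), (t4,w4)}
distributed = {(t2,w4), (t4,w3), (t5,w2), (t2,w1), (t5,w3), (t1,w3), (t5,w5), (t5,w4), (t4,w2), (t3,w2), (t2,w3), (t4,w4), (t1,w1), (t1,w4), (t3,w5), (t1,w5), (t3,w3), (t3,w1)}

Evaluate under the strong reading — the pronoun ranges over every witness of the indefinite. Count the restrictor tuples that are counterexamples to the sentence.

5

"it" takes "a worksheet" as antecedent — a donkey pronoun bound across the clause boundary.
Strong reading: for every (t,w) with designed(t,w), graded(t,w) ∧ distributed(t,w).
Restrictor pairs: (t1,w1) ✗  (t1,w2) ✗  (t1,w3) ✓  (t1,w4) ✓  (t1,w5) ✓  (t2,w1) ✓  (t2,w3) ✗  (t3,w1) ✓  (t3,w2) ✓  (t3,w3) ✗  (t3,w5) ✓  (t4,w3) ✓  (t4,w4) ✓  (t4,w5) ✗  (t5,w3) ✓  (t5,w4) ✓  (t5,w5) ✓
Counterexamples (restrictor pairs failing the scope): 5.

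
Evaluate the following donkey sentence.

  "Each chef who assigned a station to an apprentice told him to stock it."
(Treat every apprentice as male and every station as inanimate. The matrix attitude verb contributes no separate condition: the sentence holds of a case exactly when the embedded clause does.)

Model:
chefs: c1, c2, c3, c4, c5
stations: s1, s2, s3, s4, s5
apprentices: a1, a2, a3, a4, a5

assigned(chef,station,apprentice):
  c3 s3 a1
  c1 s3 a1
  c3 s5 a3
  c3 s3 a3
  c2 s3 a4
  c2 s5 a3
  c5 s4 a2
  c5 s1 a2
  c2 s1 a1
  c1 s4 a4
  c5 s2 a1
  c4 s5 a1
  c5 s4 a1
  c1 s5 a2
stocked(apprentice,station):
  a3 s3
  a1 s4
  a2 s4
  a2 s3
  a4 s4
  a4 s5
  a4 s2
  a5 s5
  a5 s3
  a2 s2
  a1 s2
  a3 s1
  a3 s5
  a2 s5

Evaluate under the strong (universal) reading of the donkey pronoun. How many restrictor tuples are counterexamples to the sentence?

6

"him" takes "an apprentice" as antecedent and "it" takes "a station"; both are donkey pronouns co-varying with the restrictor.
Strong reading: for every (c,s,a) with assigned(c,s,a), stocked(a,s).
Restrictor triples: (c1,s3,a1)→stocked(a1,s3) ✗  (c1,s4,a4)→stocked(a4,s4) ✓  (c1,s5,a2)→stocked(a2,s5) ✓  (c2,s1,a1)→stocked(a1,s1) ✗  (c2,s3,a4)→stocked(a4,s3) ✗  (c2,s5,a3)→stocked(a3,s5) ✓  (c3,s3,a1)→stocked(a1,s3) ✗  (c3,s3,a3)→stocked(a3,s3) ✓  (c3,s5,a3)→stocked(a3,s5) ✓  (c4,s5,a1)→stocked(a1,s5) ✗  (c5,s1,a2)→stocked(a2,s1) ✗  (c5,s2,a1)→stocked(a1,s2) ✓  (c5,s4,a1)→stocked(a1,s4) ✓  (c5,s4,a2)→stocked(a2,s4) ✓
Counterexamples (restrictor triples failing the scope): 6.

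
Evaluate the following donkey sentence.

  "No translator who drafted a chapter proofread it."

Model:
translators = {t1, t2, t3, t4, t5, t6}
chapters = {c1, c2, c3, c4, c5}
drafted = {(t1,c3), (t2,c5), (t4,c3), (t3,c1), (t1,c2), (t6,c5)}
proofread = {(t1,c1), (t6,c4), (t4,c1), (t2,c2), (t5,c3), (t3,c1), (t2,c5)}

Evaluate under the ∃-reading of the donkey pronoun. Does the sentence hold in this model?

False

"it" takes "a chapter" as antecedent — a donkey pronoun bound across the clause boundary.
Truth condition: for no (t,c) with drafted(t,c) does proofread(t,c) hold.
Restrictor pairs — does the scope hold? (t1,c2):fails  (t1,c3):fails  (t2,c5):holds  (t3,c1):holds  (t4,c3):fails  (t6,c5):fails
Scope holds for 2 pair(s), so the sentence is false.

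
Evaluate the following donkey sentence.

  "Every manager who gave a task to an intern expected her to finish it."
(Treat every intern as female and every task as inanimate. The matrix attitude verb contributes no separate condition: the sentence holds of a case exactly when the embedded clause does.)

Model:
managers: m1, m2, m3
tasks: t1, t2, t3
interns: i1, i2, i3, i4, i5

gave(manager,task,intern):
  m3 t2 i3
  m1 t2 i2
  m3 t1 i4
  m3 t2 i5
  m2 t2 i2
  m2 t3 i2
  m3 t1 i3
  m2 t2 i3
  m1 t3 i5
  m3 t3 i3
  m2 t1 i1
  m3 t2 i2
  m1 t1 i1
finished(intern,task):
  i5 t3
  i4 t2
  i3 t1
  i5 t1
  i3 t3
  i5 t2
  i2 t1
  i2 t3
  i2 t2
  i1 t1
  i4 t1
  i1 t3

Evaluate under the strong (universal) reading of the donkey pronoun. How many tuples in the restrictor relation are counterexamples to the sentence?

"her" takes "an intern" as antecedent and "it" takes "a task"; both are donkey pronouns co-varying with the restrictor.
Strong reading: for every (m,t,i) with gave(m,t,i), finished(i,t).
Restrictor triples: (m1,t1,i1)→finished(i1,t1) ✓  (m1,t2,i2)→finished(i2,t2) ✓  (m1,t3,i5)→finished(i5,t3) ✓  (m2,t1,i1)→finished(i1,t1) ✓  (m2,t2,i2)→finished(i2,t2) ✓  (m2,t2,i3)→finished(i3,t2) ✗  (m2,t3,i2)→finished(i2,t3) ✓  (m3,t1,i3)→finished(i3,t1) ✓  (m3,t1,i4)→finished(i4,t1) ✓  (m3,t2,i2)→finished(i2,t2) ✓  (m3,t2,i3)→finished(i3,t2) ✗  (m3,t2,i5)→finished(i5,t2) ✓  (m3,t3,i3)→finished(i3,t3) ✓
Counterexamples (restrictor triples failing the scope): 2.

2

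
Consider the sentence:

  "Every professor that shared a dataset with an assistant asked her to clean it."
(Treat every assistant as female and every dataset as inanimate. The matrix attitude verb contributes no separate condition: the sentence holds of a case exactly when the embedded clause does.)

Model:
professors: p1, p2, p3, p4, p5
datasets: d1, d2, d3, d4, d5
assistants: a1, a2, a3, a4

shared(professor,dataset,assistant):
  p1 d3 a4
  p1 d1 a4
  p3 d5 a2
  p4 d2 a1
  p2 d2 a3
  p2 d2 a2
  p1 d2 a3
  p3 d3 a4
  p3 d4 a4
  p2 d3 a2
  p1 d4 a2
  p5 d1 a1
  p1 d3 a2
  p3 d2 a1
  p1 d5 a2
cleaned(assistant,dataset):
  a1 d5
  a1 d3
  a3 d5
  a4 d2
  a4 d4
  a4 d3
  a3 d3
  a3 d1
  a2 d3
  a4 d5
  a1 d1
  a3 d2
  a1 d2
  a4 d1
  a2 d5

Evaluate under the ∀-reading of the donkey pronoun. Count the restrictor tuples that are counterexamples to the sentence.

2

"her" takes "an assistant" as antecedent and "it" takes "a dataset"; both are donkey pronouns co-varying with the restrictor.
Strong reading: for every (p,d,a) with shared(p,d,a), cleaned(a,d).
Restrictor triples: (p1,d1,a4)→cleaned(a4,d1) ✓  (p1,d2,a3)→cleaned(a3,d2) ✓  (p1,d3,a2)→cleaned(a2,d3) ✓  (p1,d3,a4)→cleaned(a4,d3) ✓  (p1,d4,a2)→cleaned(a2,d4) ✗  (p1,d5,a2)→cleaned(a2,d5) ✓  (p2,d2,a2)→cleaned(a2,d2) ✗  (p2,d2,a3)→cleaned(a3,d2) ✓  (p2,d3,a2)→cleaned(a2,d3) ✓  (p3,d2,a1)→cleaned(a1,d2) ✓  (p3,d3,a4)→cleaned(a4,d3) ✓  (p3,d4,a4)→cleaned(a4,d4) ✓  (p3,d5,a2)→cleaned(a2,d5) ✓  (p4,d2,a1)→cleaned(a1,d2) ✓  (p5,d1,a1)→cleaned(a1,d1) ✓
Counterexamples (restrictor triples failing the scope): 2.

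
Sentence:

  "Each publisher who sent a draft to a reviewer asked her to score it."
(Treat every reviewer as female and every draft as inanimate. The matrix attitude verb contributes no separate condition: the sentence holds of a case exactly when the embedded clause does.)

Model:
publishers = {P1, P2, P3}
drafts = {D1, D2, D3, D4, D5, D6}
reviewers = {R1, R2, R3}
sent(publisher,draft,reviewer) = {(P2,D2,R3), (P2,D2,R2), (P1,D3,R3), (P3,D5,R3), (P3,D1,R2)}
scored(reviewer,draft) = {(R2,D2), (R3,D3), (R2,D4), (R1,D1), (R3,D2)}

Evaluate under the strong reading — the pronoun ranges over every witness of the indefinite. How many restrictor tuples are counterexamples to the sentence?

"her" takes "a reviewer" as antecedent and "it" takes "a draft"; both are donkey pronouns co-varying with the restrictor.
Strong reading: for every (p,d,r) with sent(p,d,r), scored(r,d).
Restrictor triples: (P1,D3,R3)→scored(R3,D3) ✓  (P2,D2,R2)→scored(R2,D2) ✓  (P2,D2,R3)→scored(R3,D2) ✓  (P3,D1,R2)→scored(R2,D1) ✗  (P3,D5,R3)→scored(R3,D5) ✗
Counterexamples (restrictor triples failing the scope): 2.

2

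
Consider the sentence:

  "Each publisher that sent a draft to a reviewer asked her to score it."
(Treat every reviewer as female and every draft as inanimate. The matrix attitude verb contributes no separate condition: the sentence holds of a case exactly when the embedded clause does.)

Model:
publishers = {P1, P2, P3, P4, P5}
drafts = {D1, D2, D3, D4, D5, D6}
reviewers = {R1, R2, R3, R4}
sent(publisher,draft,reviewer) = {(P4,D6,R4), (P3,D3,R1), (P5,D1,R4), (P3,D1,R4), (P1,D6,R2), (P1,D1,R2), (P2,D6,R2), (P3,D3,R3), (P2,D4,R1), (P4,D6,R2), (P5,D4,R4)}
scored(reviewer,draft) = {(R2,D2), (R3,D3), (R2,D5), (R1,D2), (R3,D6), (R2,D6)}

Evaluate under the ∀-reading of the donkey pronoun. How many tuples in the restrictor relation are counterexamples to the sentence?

7

"her" takes "a reviewer" as antecedent and "it" takes "a draft"; both are donkey pronouns co-varying with the restrictor.
Strong reading: for every (p,d,r) with sent(p,d,r), scored(r,d).
Restrictor triples: (P1,D1,R2)→scored(R2,D1) ✗  (P1,D6,R2)→scored(R2,D6) ✓  (P2,D4,R1)→scored(R1,D4) ✗  (P2,D6,R2)→scored(R2,D6) ✓  (P3,D1,R4)→scored(R4,D1) ✗  (P3,D3,R1)→scored(R1,D3) ✗  (P3,D3,R3)→scored(R3,D3) ✓  (P4,D6,R2)→scored(R2,D6) ✓  (P4,D6,R4)→scored(R4,D6) ✗  (P5,D1,R4)→scored(R4,D1) ✗  (P5,D4,R4)→scored(R4,D4) ✗
Counterexamples (restrictor triples failing the scope): 7.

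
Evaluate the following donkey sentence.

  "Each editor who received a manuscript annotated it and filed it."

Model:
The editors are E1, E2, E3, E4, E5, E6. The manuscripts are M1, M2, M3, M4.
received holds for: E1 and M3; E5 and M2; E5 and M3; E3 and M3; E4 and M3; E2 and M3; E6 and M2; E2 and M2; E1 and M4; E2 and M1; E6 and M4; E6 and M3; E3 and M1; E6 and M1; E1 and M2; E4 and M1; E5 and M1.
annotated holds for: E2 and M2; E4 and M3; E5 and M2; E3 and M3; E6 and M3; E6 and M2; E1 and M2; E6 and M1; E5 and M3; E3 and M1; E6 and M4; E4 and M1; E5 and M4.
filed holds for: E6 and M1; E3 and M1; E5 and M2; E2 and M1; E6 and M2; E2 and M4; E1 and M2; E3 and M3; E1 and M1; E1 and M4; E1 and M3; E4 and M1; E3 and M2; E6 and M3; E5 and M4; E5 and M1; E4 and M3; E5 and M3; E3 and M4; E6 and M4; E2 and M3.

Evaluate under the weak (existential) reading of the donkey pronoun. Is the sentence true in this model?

False

"it" takes "a manuscript" as antecedent — a donkey pronoun bound across the clause boundary.
Weak reading: every editor e with some received-manuscript has at least one received-manuscript m such that annotated(e,m) ∧ filed(e,m).
Per editor: E1:✓  E2:✗  E3:✓  E4:✓  E5:✓  E6:✓
E2 has no witness among its received-manuscripts.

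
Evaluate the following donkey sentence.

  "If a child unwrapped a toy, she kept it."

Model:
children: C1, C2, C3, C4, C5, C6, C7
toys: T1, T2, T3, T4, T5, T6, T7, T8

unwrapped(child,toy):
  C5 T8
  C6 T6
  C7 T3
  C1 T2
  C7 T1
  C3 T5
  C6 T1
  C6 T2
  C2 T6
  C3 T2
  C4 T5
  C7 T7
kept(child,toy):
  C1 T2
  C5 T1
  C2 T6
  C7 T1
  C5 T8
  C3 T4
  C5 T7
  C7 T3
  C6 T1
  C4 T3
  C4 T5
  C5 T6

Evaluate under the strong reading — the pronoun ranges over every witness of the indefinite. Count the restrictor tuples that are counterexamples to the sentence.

"it" takes "a toy" as antecedent — a donkey pronoun bound across the clause boundary.
Strong reading: for every (c,t) with unwrapped(c,t), kept(c,t).
Restrictor pairs: (C1,T2) ✓  (C2,T6) ✓  (C3,T2) ✗  (C3,T5) ✗  (C4,T5) ✓  (C5,T8) ✓  (C6,T1) ✓  (C6,T2) ✗  (C6,T6) ✗  (C7,T1) ✓  (C7,T3) ✓  (C7,T7) ✗
Counterexamples (restrictor pairs failing the scope): 5.

5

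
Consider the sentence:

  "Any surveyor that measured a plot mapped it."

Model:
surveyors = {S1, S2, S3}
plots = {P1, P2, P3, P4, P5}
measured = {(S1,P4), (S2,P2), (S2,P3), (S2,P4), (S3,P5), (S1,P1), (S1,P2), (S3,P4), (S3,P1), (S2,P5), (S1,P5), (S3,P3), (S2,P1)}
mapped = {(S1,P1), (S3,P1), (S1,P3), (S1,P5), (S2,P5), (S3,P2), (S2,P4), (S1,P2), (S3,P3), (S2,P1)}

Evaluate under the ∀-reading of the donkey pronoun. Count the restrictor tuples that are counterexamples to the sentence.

"it" takes "a plot" as antecedent — a donkey pronoun bound across the clause boundary.
Strong reading: for every (s,p) with measured(s,p), mapped(s,p).
Restrictor pairs: (S1,P1) ✓  (S1,P2) ✓  (S1,P4) ✗  (S1,P5) ✓  (S2,P1) ✓  (S2,P2) ✗  (S2,P3) ✗  (S2,P4) ✓  (S2,P5) ✓  (S3,P1) ✓  (S3,P3) ✓  (S3,P4) ✗  (S3,P5) ✗
Counterexamples (restrictor pairs failing the scope): 5.

5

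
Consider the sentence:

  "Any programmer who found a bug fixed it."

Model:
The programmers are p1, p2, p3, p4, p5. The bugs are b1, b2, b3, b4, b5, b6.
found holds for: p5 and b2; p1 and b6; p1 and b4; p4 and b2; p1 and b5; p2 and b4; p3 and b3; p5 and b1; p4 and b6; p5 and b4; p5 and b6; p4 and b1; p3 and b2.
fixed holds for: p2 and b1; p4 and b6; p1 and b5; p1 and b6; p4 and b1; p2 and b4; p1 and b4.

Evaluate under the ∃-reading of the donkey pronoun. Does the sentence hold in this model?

"it" takes "a bug" as antecedent — a donkey pronoun bound across the clause boundary.
Weak reading: every programmer p with some found-bug has at least one found-bug b such that fixed(p,b).
Per programmer: p1:✓  p2:✓  p3:✗  p4:✓  p5:✗
p3 has no witness among its found-bugs.

False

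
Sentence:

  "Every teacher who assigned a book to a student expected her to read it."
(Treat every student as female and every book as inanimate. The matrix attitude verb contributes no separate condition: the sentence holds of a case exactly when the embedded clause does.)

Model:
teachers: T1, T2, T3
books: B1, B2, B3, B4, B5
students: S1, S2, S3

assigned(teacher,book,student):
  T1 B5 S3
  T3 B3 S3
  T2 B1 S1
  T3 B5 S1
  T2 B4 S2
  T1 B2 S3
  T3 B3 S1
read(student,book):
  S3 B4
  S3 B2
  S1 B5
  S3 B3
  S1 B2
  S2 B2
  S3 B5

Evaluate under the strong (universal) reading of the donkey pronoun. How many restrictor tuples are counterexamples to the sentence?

"her" takes "a student" as antecedent and "it" takes "a book"; both are donkey pronouns co-varying with the restrictor.
Strong reading: for every (t,b,s) with assigned(t,b,s), read(s,b).
Restrictor triples: (T1,B2,S3)→read(S3,B2) ✓  (T1,B5,S3)→read(S3,B5) ✓  (T2,B1,S1)→read(S1,B1) ✗  (T2,B4,S2)→read(S2,B4) ✗  (T3,B3,S1)→read(S1,B3) ✗  (T3,B3,S3)→read(S3,B3) ✓  (T3,B5,S1)→read(S1,B5) ✓
Counterexamples (restrictor triples failing the scope): 3.

3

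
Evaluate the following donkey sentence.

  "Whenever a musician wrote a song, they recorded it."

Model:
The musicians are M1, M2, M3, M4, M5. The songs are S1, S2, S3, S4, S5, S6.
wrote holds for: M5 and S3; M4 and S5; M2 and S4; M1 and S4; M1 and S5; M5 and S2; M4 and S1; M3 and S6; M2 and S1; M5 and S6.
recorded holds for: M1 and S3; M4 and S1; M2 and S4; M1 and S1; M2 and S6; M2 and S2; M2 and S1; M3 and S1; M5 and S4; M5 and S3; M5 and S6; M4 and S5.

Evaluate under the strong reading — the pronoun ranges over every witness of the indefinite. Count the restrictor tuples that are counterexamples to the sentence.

4

"it" takes "a song" as antecedent — a donkey pronoun bound across the clause boundary.
Strong reading: for every (m,s) with wrote(m,s), recorded(m,s).
Restrictor pairs: (M1,S4) ✗  (M1,S5) ✗  (M2,S1) ✓  (M2,S4) ✓  (M3,S6) ✗  (M4,S1) ✓  (M4,S5) ✓  (M5,S2) ✗  (M5,S3) ✓  (M5,S6) ✓
Counterexamples (restrictor pairs failing the scope): 4.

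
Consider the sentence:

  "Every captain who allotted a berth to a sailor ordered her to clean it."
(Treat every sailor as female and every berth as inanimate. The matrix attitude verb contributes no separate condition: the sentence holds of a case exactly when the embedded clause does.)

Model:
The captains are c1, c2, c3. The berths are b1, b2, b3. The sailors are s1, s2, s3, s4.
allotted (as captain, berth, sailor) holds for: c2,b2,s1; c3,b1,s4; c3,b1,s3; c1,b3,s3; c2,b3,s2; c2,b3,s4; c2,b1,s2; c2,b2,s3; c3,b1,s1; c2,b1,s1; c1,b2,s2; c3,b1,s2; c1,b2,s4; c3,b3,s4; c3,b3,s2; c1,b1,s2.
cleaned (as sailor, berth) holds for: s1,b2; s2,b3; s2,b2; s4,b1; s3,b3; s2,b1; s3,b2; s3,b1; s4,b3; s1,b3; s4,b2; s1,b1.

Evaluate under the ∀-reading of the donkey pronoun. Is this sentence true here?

"her" takes "a sailor" as antecedent and "it" takes "a berth"; both are donkey pronouns co-varying with the restrictor.
Strong reading: for every (c,b,s) with allotted(c,b,s), cleaned(s,b).
Restrictor triples: (c1,b1,s2)→cleaned(s2,b1) ✓  (c1,b2,s2)→cleaned(s2,b2) ✓  (c1,b2,s4)→cleaned(s4,b2) ✓  (c1,b3,s3)→cleaned(s3,b3) ✓  (c2,b1,s1)→cleaned(s1,b1) ✓  (c2,b1,s2)→cleaned(s2,b1) ✓  (c2,b2,s1)→cleaned(s1,b2) ✓  (c2,b2,s3)→cleaned(s3,b2) ✓  (c2,b3,s2)→cleaned(s2,b3) ✓  (c2,b3,s4)→cleaned(s4,b3) ✓  (c3,b1,s1)→cleaned(s1,b1) ✓  (c3,b1,s2)→cleaned(s2,b1) ✓  (c3,b1,s3)→cleaned(s3,b1) ✓  (c3,b1,s4)→cleaned(s4,b1) ✓  (c3,b3,s2)→cleaned(s2,b3) ✓  (c3,b3,s4)→cleaned(s4,b3) ✓
Every restrictor triple satisfies the scope.

True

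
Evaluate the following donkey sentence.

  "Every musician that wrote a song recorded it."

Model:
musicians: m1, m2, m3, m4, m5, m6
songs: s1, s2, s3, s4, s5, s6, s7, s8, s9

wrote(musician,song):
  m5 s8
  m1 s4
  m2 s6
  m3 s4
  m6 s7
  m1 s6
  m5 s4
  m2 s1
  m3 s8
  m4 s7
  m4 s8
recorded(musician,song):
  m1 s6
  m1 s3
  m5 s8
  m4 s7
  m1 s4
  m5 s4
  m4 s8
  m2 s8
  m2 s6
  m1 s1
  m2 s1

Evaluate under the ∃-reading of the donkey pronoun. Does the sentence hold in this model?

False

"it" takes "a song" as antecedent — a donkey pronoun bound across the clause boundary.
Weak reading: every musician m with some wrote-song has at least one wrote-song s such that recorded(m,s).
Per musician: m1:✓  m2:✓  m3:✗  m4:✓  m5:✓  m6:✗
m3 has no witness among its wrote-songs.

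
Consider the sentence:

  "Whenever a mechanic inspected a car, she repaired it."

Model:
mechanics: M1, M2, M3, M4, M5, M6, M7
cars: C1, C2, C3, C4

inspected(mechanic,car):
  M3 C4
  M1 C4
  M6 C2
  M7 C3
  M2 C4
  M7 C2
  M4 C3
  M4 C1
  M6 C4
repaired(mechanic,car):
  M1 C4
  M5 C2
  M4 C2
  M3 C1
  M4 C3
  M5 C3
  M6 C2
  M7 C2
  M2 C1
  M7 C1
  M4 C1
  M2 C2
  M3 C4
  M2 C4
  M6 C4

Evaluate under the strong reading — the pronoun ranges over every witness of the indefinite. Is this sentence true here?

False

"it" takes "a car" as antecedent — a donkey pronoun bound across the clause boundary.
Strong reading: for every (m,c) with inspected(m,c), repaired(m,c).
Restrictor pairs: (M1,C4) ✓  (M2,C4) ✓  (M3,C4) ✓  (M4,C1) ✓  (M4,C3) ✓  (M6,C2) ✓  (M6,C4) ✓  (M7,C2) ✓  (M7,C3) ✗
Counterexample: (M7,C3) is in inspected but fails the scope.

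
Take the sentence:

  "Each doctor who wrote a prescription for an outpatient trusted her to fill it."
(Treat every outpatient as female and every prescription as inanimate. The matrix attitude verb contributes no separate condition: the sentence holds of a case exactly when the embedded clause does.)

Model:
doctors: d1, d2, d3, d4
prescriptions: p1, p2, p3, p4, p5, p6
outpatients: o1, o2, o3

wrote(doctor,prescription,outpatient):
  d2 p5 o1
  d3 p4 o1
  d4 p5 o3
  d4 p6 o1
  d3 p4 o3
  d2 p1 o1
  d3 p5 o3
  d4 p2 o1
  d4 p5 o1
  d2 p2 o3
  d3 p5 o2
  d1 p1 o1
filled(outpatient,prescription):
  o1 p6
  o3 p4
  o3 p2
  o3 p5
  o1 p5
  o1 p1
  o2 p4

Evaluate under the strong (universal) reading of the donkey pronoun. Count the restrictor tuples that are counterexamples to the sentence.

"her" takes "an outpatient" as antecedent and "it" takes "a prescription"; both are donkey pronouns co-varying with the restrictor.
Strong reading: for every (d,p,o) with wrote(d,p,o), filled(o,p).
Restrictor triples: (d1,p1,o1)→filled(o1,p1) ✓  (d2,p1,o1)→filled(o1,p1) ✓  (d2,p2,o3)→filled(o3,p2) ✓  (d2,p5,o1)→filled(o1,p5) ✓  (d3,p4,o1)→filled(o1,p4) ✗  (d3,p4,o3)→filled(o3,p4) ✓  (d3,p5,o2)→filled(o2,p5) ✗  (d3,p5,o3)→filled(o3,p5) ✓  (d4,p2,o1)→filled(o1,p2) ✗  (d4,p5,o1)→filled(o1,p5) ✓  (d4,p5,o3)→filled(o3,p5) ✓  (d4,p6,o1)→filled(o1,p6) ✓
Counterexamples (restrictor triples failing the scope): 3.

3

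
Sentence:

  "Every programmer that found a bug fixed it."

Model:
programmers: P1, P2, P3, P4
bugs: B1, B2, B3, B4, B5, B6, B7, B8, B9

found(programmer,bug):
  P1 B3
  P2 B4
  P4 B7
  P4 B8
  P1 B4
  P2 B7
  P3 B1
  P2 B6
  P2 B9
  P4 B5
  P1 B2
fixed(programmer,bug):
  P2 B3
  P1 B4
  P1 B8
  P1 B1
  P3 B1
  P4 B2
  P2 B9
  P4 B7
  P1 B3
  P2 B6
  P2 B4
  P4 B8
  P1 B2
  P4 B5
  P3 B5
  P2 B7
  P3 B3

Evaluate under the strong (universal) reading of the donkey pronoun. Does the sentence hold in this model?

"it" takes "a bug" as antecedent — a donkey pronoun bound across the clause boundary.
Strong reading: for every (p,b) with found(p,b), fixed(p,b).
Restrictor pairs: (P1,B2) ✓  (P1,B3) ✓  (P1,B4) ✓  (P2,B4) ✓  (P2,B6) ✓  (P2,B7) ✓  (P2,B9) ✓  (P3,B1) ✓  (P4,B5) ✓  (P4,B7) ✓  (P4,B8) ✓
Every restrictor pair satisfies the scope.

True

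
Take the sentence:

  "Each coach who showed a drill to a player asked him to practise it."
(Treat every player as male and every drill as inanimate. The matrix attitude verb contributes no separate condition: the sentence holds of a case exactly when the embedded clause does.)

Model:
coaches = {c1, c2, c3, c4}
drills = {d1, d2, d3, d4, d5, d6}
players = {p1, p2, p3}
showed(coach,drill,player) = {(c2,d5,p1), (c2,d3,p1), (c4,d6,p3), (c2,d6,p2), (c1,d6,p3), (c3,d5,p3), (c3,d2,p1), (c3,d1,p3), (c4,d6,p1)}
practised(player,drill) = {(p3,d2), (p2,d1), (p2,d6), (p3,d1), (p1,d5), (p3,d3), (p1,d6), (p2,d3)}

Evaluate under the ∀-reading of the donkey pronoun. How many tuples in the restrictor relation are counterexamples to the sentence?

5

"him" takes "a player" as antecedent and "it" takes "a drill"; both are donkey pronouns co-varying with the restrictor.
Strong reading: for every (c,d,p) with showed(c,d,p), practised(p,d).
Restrictor triples: (c1,d6,p3)→practised(p3,d6) ✗  (c2,d3,p1)→practised(p1,d3) ✗  (c2,d5,p1)→practised(p1,d5) ✓  (c2,d6,p2)→practised(p2,d6) ✓  (c3,d1,p3)→practised(p3,d1) ✓  (c3,d2,p1)→practised(p1,d2) ✗  (c3,d5,p3)→practised(p3,d5) ✗  (c4,d6,p1)→practised(p1,d6) ✓  (c4,d6,p3)→practised(p3,d6) ✗
Counterexamples (restrictor triples failing the scope): 5.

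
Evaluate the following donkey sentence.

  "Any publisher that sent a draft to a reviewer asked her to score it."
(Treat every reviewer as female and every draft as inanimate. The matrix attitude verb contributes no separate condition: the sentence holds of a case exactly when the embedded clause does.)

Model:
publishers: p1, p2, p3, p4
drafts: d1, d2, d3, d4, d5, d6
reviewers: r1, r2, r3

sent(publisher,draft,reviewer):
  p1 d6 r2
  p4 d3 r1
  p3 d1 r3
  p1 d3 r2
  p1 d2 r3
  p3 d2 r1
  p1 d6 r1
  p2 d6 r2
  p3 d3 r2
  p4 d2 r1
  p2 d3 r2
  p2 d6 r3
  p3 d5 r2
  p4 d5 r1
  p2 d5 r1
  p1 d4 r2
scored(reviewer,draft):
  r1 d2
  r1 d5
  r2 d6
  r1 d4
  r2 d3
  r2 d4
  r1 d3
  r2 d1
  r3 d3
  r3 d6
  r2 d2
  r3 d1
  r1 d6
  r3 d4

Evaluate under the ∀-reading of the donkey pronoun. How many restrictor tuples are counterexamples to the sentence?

"her" takes "a reviewer" as antecedent and "it" takes "a draft"; both are donkey pronouns co-varying with the restrictor.
Strong reading: for every (p,d,r) with sent(p,d,r), scored(r,d).
Restrictor triples: (p1,d2,r3)→scored(r3,d2) ✗  (p1,d3,r2)→scored(r2,d3) ✓  (p1,d4,r2)→scored(r2,d4) ✓  (p1,d6,r1)→scored(r1,d6) ✓  (p1,d6,r2)→scored(r2,d6) ✓  (p2,d3,r2)→scored(r2,d3) ✓  (p2,d5,r1)→scored(r1,d5) ✓  (p2,d6,r2)→scored(r2,d6) ✓  (p2,d6,r3)→scored(r3,d6) ✓  (p3,d1,r3)→scored(r3,d1) ✓  (p3,d2,r1)→scored(r1,d2) ✓  (p3,d3,r2)→scored(r2,d3) ✓  (p3,d5,r2)→scored(r2,d5) ✗  (p4,d2,r1)→scored(r1,d2) ✓  (p4,d3,r1)→scored(r1,d3) ✓  (p4,d5,r1)→scored(r1,d5) ✓
Counterexamples (restrictor triples failing the scope): 2.

2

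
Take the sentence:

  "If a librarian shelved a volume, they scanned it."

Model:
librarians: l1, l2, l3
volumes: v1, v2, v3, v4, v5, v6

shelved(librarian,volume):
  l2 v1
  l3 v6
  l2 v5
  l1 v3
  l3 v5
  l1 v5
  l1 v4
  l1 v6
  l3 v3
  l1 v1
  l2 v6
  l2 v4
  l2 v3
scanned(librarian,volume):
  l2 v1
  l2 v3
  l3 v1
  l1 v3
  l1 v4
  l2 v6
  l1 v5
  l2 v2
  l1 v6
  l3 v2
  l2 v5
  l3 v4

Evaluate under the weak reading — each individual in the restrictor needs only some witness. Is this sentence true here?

False

"it" takes "a volume" as antecedent — a donkey pronoun bound across the clause boundary.
Weak reading: every librarian l with some shelved-volume has at least one shelved-volume v such that scanned(l,v).
Per librarian: l1:✓  l2:✓  l3:✗
l3 has no witness among its shelved-volumes.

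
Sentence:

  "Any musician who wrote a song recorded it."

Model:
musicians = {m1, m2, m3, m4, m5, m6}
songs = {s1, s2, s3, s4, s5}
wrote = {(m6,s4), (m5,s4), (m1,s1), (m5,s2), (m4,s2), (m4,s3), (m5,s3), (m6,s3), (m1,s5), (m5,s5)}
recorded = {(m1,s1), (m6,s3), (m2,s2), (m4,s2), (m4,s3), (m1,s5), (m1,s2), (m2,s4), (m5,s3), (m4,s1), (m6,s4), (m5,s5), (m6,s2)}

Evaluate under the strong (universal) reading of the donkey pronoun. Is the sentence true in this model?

False

"it" takes "a song" as antecedent — a donkey pronoun bound across the clause boundary.
Strong reading: for every (m,s) with wrote(m,s), recorded(m,s).
Restrictor pairs: (m1,s1) ✓  (m1,s5) ✓  (m4,s2) ✓  (m4,s3) ✓  (m5,s2) ✗  (m5,s3) ✓  (m5,s4) ✗  (m5,s5) ✓  (m6,s3) ✓  (m6,s4) ✓
Counterexample: (m5,s2) is in wrote but fails the scope.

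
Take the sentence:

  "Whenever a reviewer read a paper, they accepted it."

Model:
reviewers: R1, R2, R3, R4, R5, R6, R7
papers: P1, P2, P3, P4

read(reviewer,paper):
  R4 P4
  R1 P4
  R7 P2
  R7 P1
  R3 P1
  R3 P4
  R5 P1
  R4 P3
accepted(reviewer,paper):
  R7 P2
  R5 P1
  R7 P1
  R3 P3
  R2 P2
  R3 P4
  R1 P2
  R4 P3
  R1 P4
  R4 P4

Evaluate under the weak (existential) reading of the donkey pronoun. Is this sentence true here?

True

"it" takes "a paper" as antecedent — a donkey pronoun bound across the clause boundary.
Weak reading: every reviewer r with some read-paper has at least one read-paper p such that accepted(r,p).
Per reviewer: R1:✓  R3:✓  R4:✓  R5:✓  R7:✓
Every reviewer in the restrictor has a witness.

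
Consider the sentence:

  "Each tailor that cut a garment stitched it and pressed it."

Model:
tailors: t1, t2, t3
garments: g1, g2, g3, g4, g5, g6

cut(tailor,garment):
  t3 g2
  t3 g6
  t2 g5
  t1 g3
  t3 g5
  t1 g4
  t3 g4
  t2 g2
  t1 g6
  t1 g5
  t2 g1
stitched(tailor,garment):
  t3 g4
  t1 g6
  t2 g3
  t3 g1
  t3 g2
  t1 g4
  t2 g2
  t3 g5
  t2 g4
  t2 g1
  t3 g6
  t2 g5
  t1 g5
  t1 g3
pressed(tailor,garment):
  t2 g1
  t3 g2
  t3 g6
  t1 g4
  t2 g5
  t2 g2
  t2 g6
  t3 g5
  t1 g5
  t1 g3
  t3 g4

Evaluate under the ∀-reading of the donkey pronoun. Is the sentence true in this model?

False

"it" takes "a garment" as antecedent — a donkey pronoun bound across the clause boundary.
Strong reading: for every (t,g) with cut(t,g), stitched(t,g) ∧ pressed(t,g).
Restrictor pairs: (t1,g3) ✓  (t1,g4) ✓  (t1,g5) ✓  (t1,g6) ✗  (t2,g1) ✓  (t2,g2) ✓  (t2,g5) ✓  (t3,g2) ✓  (t3,g4) ✓  (t3,g5) ✓  (t3,g6) ✓
Counterexample: (t1,g6) is in cut but fails the scope.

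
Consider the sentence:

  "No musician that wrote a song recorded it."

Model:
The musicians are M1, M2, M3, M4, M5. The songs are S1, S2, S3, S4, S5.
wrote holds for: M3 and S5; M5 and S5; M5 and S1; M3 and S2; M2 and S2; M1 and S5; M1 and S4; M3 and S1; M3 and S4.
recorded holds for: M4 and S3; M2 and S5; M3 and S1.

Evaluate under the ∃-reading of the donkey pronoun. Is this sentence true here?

"it" takes "a song" as antecedent — a donkey pronoun bound across the clause boundary.
Truth condition: for no (m,s) with wrote(m,s) does recorded(m,s) hold.
Restrictor pairs — does the scope hold? (M1,S4):fails  (M1,S5):fails  (M2,S2):fails  (M3,S1):holds  (M3,S2):fails  (M3,S4):fails  (M3,S5):fails  (M5,S1):fails  (M5,S5):fails
Scope holds for 1 pair(s), so the sentence is false.

False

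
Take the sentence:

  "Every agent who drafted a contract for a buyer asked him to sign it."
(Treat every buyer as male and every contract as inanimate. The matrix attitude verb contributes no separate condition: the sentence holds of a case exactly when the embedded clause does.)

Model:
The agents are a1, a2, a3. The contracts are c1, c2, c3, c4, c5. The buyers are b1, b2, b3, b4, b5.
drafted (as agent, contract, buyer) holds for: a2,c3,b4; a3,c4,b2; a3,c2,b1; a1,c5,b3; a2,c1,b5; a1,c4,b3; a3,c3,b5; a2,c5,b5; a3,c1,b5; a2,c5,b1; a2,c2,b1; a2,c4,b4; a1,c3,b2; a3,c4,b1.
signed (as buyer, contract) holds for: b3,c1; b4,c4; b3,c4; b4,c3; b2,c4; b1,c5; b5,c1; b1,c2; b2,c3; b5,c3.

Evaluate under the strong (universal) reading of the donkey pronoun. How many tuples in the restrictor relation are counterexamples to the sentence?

3

"him" takes "a buyer" as antecedent and "it" takes "a contract"; both are donkey pronouns co-varying with the restrictor.
Strong reading: for every (a,c,b) with drafted(a,c,b), signed(b,c).
Restrictor triples: (a1,c3,b2)→signed(b2,c3) ✓  (a1,c4,b3)→signed(b3,c4) ✓  (a1,c5,b3)→signed(b3,c5) ✗  (a2,c1,b5)→signed(b5,c1) ✓  (a2,c2,b1)→signed(b1,c2) ✓  (a2,c3,b4)→signed(b4,c3) ✓  (a2,c4,b4)→signed(b4,c4) ✓  (a2,c5,b1)→signed(b1,c5) ✓  (a2,c5,b5)→signed(b5,c5) ✗  (a3,c1,b5)→signed(b5,c1) ✓  (a3,c2,b1)→signed(b1,c2) ✓  (a3,c3,b5)→signed(b5,c3) ✓  (a3,c4,b1)→signed(b1,c4) ✗  (a3,c4,b2)→signed(b2,c4) ✓
Counterexamples (restrictor triples failing the scope): 3.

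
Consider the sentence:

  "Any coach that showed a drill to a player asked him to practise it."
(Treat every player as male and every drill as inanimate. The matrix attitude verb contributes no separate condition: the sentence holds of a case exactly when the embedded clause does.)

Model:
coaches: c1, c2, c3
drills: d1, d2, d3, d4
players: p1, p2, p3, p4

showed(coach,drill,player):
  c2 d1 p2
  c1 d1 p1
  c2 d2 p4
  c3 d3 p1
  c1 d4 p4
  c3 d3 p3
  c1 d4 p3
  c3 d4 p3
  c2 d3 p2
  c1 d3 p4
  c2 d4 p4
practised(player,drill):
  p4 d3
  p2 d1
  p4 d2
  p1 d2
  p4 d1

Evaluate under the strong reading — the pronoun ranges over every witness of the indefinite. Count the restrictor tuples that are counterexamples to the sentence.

8

"him" takes "a player" as antecedent and "it" takes "a drill"; both are donkey pronouns co-varying with the restrictor.
Strong reading: for every (c,d,p) with showed(c,d,p), practised(p,d).
Restrictor triples: (c1,d1,p1)→practised(p1,d1) ✗  (c1,d3,p4)→practised(p4,d3) ✓  (c1,d4,p3)→practised(p3,d4) ✗  (c1,d4,p4)→practised(p4,d4) ✗  (c2,d1,p2)→practised(p2,d1) ✓  (c2,d2,p4)→practised(p4,d2) ✓  (c2,d3,p2)→practised(p2,d3) ✗  (c2,d4,p4)→practised(p4,d4) ✗  (c3,d3,p1)→practised(p1,d3) ✗  (c3,d3,p3)→practised(p3,d3) ✗  (c3,d4,p3)→practised(p3,d4) ✗
Counterexamples (restrictor triples failing the scope): 8.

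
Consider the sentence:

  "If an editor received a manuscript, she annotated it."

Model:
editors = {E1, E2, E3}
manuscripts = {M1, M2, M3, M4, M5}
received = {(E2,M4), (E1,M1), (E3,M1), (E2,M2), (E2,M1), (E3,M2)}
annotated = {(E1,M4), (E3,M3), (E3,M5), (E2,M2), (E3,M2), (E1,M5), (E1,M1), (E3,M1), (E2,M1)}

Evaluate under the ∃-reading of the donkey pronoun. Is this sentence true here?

"it" takes "a manuscript" as antecedent — a donkey pronoun bound across the clause boundary.
Weak reading: every editor e with some received-manuscript has at least one received-manuscript m such that annotated(e,m).
Per editor: E1:✓  E2:✓  E3:✓
Every editor in the restrictor has a witness.

True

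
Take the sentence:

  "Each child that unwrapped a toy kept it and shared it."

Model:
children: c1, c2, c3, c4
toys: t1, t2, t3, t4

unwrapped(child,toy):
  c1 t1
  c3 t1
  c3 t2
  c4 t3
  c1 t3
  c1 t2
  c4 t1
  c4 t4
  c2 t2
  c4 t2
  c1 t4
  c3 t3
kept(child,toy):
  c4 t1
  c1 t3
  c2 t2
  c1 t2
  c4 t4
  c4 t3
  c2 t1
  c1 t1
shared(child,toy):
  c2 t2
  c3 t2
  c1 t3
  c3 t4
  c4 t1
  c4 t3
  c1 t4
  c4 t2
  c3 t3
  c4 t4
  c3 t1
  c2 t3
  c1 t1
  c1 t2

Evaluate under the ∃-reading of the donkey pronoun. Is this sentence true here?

False

"it" takes "a toy" as antecedent — a donkey pronoun bound across the clause boundary.
Weak reading: every child c with some unwrapped-toy has at least one unwrapped-toy t such that kept(c,t) ∧ shared(c,t).
Per child: c1:✓  c2:✓  c3:✗  c4:✓
c3 has no witness among its unwrapped-toys.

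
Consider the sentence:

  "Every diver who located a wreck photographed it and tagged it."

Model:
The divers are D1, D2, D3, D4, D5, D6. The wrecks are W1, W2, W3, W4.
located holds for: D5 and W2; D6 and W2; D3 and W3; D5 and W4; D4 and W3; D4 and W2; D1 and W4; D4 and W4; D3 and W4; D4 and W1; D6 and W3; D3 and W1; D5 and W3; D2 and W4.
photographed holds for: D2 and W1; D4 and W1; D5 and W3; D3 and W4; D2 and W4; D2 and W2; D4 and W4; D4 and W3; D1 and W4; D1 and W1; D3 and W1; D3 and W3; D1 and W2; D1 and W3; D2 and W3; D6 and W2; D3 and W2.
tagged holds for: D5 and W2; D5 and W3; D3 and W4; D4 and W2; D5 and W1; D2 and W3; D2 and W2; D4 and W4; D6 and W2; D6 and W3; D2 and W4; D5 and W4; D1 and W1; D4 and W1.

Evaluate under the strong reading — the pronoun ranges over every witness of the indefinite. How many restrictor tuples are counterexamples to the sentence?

"it" takes "a wreck" as antecedent — a donkey pronoun bound across the clause boundary.
Strong reading: for every (d,w) with located(d,w), photographed(d,w) ∧ tagged(d,w).
Restrictor pairs: (D1,W4) ✗  (D2,W4) ✓  (D3,W1) ✗  (D3,W3) ✗  (D3,W4) ✓  (D4,W1) ✓  (D4,W2) ✗  (D4,W3) ✗  (D4,W4) ✓  (D5,W2) ✗  (D5,W3) ✓  (D5,W4) ✗  (D6,W2) ✓  (D6,W3) ✗
Counterexamples (restrictor pairs failing the scope): 8.

8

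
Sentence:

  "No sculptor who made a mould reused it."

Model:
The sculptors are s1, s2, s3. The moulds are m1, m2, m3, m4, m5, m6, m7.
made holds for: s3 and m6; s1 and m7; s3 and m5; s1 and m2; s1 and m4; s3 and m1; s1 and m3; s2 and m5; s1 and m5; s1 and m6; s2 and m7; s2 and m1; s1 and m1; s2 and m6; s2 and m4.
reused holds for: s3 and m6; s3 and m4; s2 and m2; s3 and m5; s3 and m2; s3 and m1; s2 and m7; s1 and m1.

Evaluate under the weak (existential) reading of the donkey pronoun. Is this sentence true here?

"it" takes "a mould" as antecedent — a donkey pronoun bound across the clause boundary.
Truth condition: for no (s,m) with made(s,m) does reused(s,m) hold.
Restrictor pairs — does the scope hold? (s1,m1):holds  (s1,m2):fails  (s1,m3):fails  (s1,m4):fails  (s1,m5):fails  (s1,m6):fails  (s1,m7):fails  (s2,m1):fails  (s2,m4):fails  (s2,m5):fails  (s2,m6):fails  (s2,m7):holds  (s3,m1):holds  (s3,m5):holds  (s3,m6):holds
Scope holds for 5 pair(s), so the sentence is false.

False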